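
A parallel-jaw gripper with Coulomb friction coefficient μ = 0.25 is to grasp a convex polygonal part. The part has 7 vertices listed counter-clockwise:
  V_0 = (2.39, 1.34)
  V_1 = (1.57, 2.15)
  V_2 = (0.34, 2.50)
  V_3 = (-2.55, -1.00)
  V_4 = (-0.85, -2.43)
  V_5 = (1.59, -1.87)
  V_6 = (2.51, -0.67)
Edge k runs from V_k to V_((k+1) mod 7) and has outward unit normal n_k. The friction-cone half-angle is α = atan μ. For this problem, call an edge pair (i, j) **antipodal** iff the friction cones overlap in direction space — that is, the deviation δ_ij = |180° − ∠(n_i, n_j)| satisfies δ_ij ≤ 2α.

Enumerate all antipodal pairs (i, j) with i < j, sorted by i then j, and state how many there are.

α = atan 0.25 = 14.04°;  2α = 28.07°
n_0 = (+0.7028, +0.7114)
n_1 = (+0.2737, +0.9618)
n_2 = (-0.7711, +0.6367)
n_3 = (-0.6437, -0.7653)
n_4 = (+0.2237, -0.9747)
n_5 = (+0.7936, -0.6084)
n_6 = (+0.9982, +0.0596)
  (0,1): δ = 151.24°  ·
  (0,2): δ = 84.90°  ·
  (0,3): δ = 4.58°  ✓
  (0,4): δ = 57.57°  ·
  (0,5): δ = 97.17°  ·
  (0,6): δ = 138.07°  ·
  (1,2): δ = 113.66°  ·
  (1,3): δ = 24.19°  ✓
  (1,4): δ = 28.81°  ·
  (1,5): δ = 68.41°  ·
  (1,6): δ = 109.30°  ·
  (2,3): δ = 90.52°  ·
  (2,4): δ = 37.53°  ·
  (2,5): δ = 2.07°  ✓
  (2,6): δ = 42.96°  ·
  (3,4): δ = 127.00°  ·
  (3,5): δ = 87.41°  ·
  (3,6): δ = 46.51°  ·
  (4,5): δ = 140.40°  ·
  (4,6): δ = 99.51°  ·
  (5,6): δ = 139.11°  ·
antipodal pairs: 3

count = 3; pairs: (0,3), (1,3), (2,5)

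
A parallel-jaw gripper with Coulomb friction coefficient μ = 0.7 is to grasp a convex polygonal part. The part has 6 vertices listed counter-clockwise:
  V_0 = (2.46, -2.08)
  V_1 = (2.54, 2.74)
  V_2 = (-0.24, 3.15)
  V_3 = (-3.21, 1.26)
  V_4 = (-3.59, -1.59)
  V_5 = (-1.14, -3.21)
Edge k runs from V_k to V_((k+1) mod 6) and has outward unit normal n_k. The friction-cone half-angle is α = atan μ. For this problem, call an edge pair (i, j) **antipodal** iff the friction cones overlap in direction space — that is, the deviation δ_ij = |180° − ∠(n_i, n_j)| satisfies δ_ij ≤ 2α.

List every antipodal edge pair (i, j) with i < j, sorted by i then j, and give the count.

α = atan 0.7 = 34.99°;  2α = 69.98°
n_0 = (+0.9999, -0.0166)
n_1 = (+0.1459, +0.9893)
n_2 = (-0.5369, +0.8437)
n_3 = (-0.9912, +0.1322)
n_4 = (-0.5516, -0.8341)
n_5 = (+0.2995, -0.9541)
  (0,1): δ = 97.44°  ·
  (0,2): δ = 56.58°  ✓
  (0,3): δ = 6.64°  ✓
  (0,4): δ = 57.48°  ✓
  (0,5): δ = 108.38°  ·
  (1,2): δ = 139.14°  ·
  (1,3): δ = 89.21°  ·
  (1,4): δ = 25.08°  ✓
  (1,5): δ = 25.82°  ✓
  (2,3): δ = 130.07°  ·
  (2,4): δ = 65.94°  ✓
  (2,5): δ = 15.04°  ✓
  (3,4): δ = 115.88°  ·
  (3,5): δ = 64.98°  ✓
  (4,5): δ = 129.10°  ·
antipodal pairs: 8

count = 8; pairs: (0,2), (0,3), (0,4), (1,4), (1,5), (2,4), (2,5), (3,5)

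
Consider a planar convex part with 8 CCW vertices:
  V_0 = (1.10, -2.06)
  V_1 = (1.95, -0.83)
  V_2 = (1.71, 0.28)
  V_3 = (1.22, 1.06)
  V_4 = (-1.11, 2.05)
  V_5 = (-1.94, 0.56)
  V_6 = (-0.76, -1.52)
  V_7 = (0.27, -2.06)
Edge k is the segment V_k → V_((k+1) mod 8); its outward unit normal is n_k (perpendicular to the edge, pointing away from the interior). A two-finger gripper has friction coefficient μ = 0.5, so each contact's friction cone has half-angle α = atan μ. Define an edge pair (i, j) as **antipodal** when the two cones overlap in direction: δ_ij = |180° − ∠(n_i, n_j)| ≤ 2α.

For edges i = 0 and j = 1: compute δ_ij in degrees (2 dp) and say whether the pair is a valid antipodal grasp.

δ = 133.15°, invalid

α = atan 0.5 = 26.57°;  2α = 53.13°
edge 0: e_0 = (+0.85, +1.23);  n_0 = (+0.8227, -0.5685)
edge 1: e_1 = (-0.24, +1.11);  n_1 = (+0.9774, +0.2113)
∠(n_0, n_1) = 46.85°
δ = |180° − 46.85°| = 133.15°
133.15° > 2α = 53.13°  →  invalid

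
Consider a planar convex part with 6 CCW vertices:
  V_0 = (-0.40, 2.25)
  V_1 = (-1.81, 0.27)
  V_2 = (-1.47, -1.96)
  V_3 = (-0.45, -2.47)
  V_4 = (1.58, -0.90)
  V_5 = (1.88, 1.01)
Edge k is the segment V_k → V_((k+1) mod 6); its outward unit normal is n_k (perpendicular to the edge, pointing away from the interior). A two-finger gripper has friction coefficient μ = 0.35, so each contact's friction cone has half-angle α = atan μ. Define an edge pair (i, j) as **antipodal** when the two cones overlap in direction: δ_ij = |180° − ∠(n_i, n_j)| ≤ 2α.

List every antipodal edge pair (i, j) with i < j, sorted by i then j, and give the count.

α = atan 0.35 = 19.29°;  2α = 38.58°
n_0 = (-0.8146, +0.5801)
n_1 = (-0.9886, -0.1507)
n_2 = (-0.4472, -0.8944)
n_3 = (+0.6118, -0.7910)
n_4 = (+0.9879, -0.1552)
n_5 = (+0.4778, +0.8785)
  (0,1): δ = 135.88°  ·
  (0,2): δ = 81.11°  ·
  (0,3): δ = 16.83°  ✓
  (0,4): δ = 26.53°  ✓
  (0,5): δ = 96.92°  ·
  (1,2): δ = 125.23°  ·
  (1,3): δ = 60.95°  ·
  (1,4): δ = 17.60°  ✓
  (1,5): δ = 52.79°  ·
  (2,3): δ = 115.72°  ·
  (2,4): δ = 72.36°  ·
  (2,5): δ = 1.97°  ✓
  (3,4): δ = 136.64°  ·
  (3,5): δ = 66.26°  ·
  (4,5): δ = 109.61°  ·
antipodal pairs: 4

count = 4; pairs: (0,3), (0,4), (1,4), (2,5)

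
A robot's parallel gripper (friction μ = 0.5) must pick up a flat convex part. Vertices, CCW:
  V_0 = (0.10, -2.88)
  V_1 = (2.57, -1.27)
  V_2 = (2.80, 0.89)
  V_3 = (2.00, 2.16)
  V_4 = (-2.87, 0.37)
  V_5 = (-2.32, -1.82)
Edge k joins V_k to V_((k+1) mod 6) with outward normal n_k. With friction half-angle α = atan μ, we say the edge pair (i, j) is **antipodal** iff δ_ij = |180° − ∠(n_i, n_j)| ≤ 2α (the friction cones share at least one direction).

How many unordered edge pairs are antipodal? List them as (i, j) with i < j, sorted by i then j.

α = atan 0.5 = 26.57°;  2α = 53.13°
n_0 = (+0.5461, -0.8377)
n_1 = (+0.9944, -0.1059)
n_2 = (+0.8461, +0.5330)
n_3 = (-0.3450, +0.9386)
n_4 = (-0.9699, -0.2436)
n_5 = (-0.4012, -0.9160)
  (0,1): δ = 129.18°  ·
  (0,2): δ = 90.89°  ·
  (0,3): δ = 12.92°  ✓
  (0,4): δ = 71.00°  ·
  (0,5): δ = 123.25°  ·
  (1,2): δ = 141.71°  ·
  (1,3): δ = 63.74°  ·
  (1,4): δ = 20.18°  ✓
  (1,5): δ = 72.42°  ·
  (2,3): δ = 102.03°  ·
  (2,4): δ = 18.11°  ✓
  (2,5): δ = 34.14°  ✓
  (3,4): δ = 96.08°  ·
  (3,5): δ = 43.84°  ✓
  (4,5): δ = 127.75°  ·
antipodal pairs: 5

count = 5; pairs: (0,3), (1,4), (2,4), (2,5), (3,5)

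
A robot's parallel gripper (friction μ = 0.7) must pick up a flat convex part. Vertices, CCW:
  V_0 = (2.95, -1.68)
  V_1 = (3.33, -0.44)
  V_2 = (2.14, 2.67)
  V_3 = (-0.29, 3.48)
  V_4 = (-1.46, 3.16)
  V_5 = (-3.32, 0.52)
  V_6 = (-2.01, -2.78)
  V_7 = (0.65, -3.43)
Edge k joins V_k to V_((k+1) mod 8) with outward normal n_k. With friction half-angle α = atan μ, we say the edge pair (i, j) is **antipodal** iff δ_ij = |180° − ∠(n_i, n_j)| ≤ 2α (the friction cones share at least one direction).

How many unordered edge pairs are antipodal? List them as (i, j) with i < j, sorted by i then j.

count = 13; pairs: (0,3), (0,4), (0,5), (1,4), (1,5), (1,6), (2,5), (2,6), (2,7), (3,6), (3,7), (4,6), (4,7)

α = atan 0.7 = 34.99°;  2α = 69.98°
n_0 = (+0.9561, -0.2930)
n_1 = (+0.9340, +0.3574)
n_2 = (+0.3162, +0.9487)
n_3 = (-0.2638, +0.9646)
n_4 = (-0.8175, +0.5760)
n_5 = (-0.9294, -0.3690)
n_6 = (-0.2374, -0.9714)
n_7 = (+0.6055, -0.7958)
  (0,1): δ = 142.02°  ·
  (0,2): δ = 91.40°  ·
  (0,3): δ = 57.67°  ✓
  (0,4): δ = 18.13°  ✓
  (0,5): δ = 38.69°  ✓
  (0,6): δ = 93.31°  ·
  (0,7): δ = 144.30°  ·
  (1,2): δ = 129.37°  ·
  (1,3): δ = 95.64°  ·
  (1,4): δ = 56.11°  ✓
  (1,5): δ = 0.71°  ✓
  (1,6): δ = 55.33°  ✓
  (1,7): δ = 106.33°  ·
  (2,3): δ = 146.27°  ·
  (2,4): δ = 106.73°  ·
  (2,5): δ = 49.91°  ✓
  (2,6): δ = 4.70°  ✓
  (2,7): δ = 55.70°  ✓
  (3,4): δ = 140.46°  ·
  (3,5): δ = 83.64°  ·
  (3,6): δ = 29.03°  ✓
  (3,7): δ = 21.97°  ✓
  (4,5): δ = 123.18°  ·
  (4,6): δ = 68.57°  ✓
  (4,7): δ = 17.57°  ✓
  (5,6): δ = 125.38°  ·
  (5,7): δ = 74.39°  ·
  (6,7): δ = 129.00°  ·
antipodal pairs: 13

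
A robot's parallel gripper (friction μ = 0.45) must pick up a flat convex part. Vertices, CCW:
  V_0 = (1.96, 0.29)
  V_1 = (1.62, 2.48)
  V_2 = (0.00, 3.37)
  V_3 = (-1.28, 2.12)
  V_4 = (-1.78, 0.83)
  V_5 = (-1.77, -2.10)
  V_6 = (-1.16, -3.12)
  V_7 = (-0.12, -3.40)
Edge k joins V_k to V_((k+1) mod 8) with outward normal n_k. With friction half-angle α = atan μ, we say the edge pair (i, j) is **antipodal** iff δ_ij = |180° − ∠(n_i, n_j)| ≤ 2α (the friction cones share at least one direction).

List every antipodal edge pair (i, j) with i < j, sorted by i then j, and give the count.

count = 8; pairs: (0,3), (0,4), (0,5), (1,5), (1,6), (2,7), (3,7), (4,7)

α = atan 0.45 = 24.23°;  2α = 48.46°
n_0 = (+0.9882, +0.1534)
n_1 = (+0.4815, +0.8764)
n_2 = (-0.6987, +0.7154)
n_3 = (-0.9324, +0.3614)
n_4 = (-1.0000, -0.0034)
n_5 = (-0.8582, -0.5133)
n_6 = (-0.2600, -0.9656)
n_7 = (+0.8711, -0.4910)
  (0,1): δ = 127.61°  ·
  (0,2): δ = 54.50°  ·
  (0,3): δ = 30.01°  ✓
  (0,4): δ = 8.63°  ✓
  (0,5): δ = 22.06°  ✓
  (0,6): δ = 66.11°  ·
  (0,7): δ = 141.77°  ·
  (1,2): δ = 106.90°  ·
  (1,3): δ = 82.40°  ·
  (1,4): δ = 61.02°  ·
  (1,5): δ = 30.34°  ✓
  (1,6): δ = 13.72°  ✓
  (1,7): δ = 89.37°  ·
  (2,3): δ = 155.51°  ·
  (2,4): δ = 134.13°  ·
  (2,5): δ = 103.44°  ·
  (2,6): δ = 59.39°  ·
  (2,7): δ = 16.27°  ✓
  (3,4): δ = 158.62°  ·
  (3,5): δ = 127.93°  ·
  (3,6): δ = 83.88°  ·
  (3,7): δ = 8.22°  ✓
  (4,5): δ = 149.31°  ·
  (4,6): δ = 105.26°  ·
  (4,7): δ = 29.60°  ✓
  (5,6): δ = 135.95°  ·
  (5,7): δ = 60.29°  ·
  (6,7): δ = 104.34°  ·
antipodal pairs: 8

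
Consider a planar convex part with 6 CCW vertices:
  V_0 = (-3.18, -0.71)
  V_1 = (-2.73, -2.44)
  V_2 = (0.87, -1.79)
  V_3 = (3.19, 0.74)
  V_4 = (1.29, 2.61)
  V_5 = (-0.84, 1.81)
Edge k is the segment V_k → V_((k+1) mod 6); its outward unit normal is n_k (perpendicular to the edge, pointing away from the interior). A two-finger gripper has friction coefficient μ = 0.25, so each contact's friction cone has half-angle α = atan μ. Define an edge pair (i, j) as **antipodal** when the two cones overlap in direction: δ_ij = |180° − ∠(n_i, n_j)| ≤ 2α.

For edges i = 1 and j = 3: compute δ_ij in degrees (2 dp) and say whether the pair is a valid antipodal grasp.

δ = 54.78°, invalid

α = atan 0.25 = 14.04°;  2α = 28.07°
edge 1: e_1 = (+3.60, +0.65);  n_1 = (+0.1777, -0.9841)
edge 3: e_3 = (-1.90, +1.87);  n_3 = (+0.7015, +0.7127)
∠(n_1, n_3) = 125.22°
δ = |180° − 125.22°| = 54.78°
54.78° > 2α = 28.07°  →  invalid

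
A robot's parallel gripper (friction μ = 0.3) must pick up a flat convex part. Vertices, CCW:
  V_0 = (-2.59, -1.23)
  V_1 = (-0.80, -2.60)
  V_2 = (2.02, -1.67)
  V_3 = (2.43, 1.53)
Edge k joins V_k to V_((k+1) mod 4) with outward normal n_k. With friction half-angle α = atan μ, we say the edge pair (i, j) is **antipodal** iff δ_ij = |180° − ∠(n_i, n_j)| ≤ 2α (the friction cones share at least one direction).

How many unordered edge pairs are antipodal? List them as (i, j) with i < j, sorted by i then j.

α = atan 0.3 = 16.70°;  2α = 33.40°
n_0 = (-0.6078, -0.7941)
n_1 = (+0.3132, -0.9497)
n_2 = (+0.9919, -0.1271)
n_3 = (-0.4818, +0.8763)
  (0,1): δ = 124.32°  ·
  (0,2): δ = 59.87°  ·
  (0,3): δ = 66.23°  ·
  (1,2): δ = 115.55°  ·
  (1,3): δ = 10.55°  ✓
  (2,3): δ = 53.90°  ·
antipodal pairs: 1

count = 1; pairs: (1,3)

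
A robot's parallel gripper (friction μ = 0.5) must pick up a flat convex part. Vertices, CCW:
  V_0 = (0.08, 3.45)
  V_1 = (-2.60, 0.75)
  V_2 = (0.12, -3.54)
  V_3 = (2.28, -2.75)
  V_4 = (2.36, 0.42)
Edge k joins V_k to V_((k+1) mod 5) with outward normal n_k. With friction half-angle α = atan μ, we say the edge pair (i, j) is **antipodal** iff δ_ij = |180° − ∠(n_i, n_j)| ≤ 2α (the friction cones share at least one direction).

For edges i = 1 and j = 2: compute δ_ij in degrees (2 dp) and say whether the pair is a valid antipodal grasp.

α = atan 0.5 = 26.57°;  2α = 53.13°
edge 1: e_1 = (+2.72, -4.29);  n_1 = (-0.8446, -0.5355)
edge 2: e_2 = (+2.16, +0.79);  n_2 = (+0.3435, -0.9392)
∠(n_1, n_2) = 77.71°
δ = |180° − 77.71°| = 102.29°
102.29° > 2α = 53.13°  →  invalid

δ = 102.29°, invalid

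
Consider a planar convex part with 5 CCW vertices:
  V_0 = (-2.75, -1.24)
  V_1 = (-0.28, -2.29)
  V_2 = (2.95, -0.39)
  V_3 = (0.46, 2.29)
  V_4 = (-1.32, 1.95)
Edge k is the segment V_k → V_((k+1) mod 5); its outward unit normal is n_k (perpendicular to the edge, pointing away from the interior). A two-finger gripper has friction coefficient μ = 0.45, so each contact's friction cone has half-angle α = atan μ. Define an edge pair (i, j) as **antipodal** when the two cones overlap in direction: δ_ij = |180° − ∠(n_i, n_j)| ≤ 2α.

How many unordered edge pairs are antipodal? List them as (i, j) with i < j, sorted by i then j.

α = atan 0.45 = 24.23°;  2α = 48.46°
n_0 = (-0.3912, -0.9203)
n_1 = (+0.5070, -0.8619)
n_2 = (+0.7326, +0.6807)
n_3 = (-0.1876, +0.9822)
n_4 = (-0.9125, +0.4091)
  (0,1): δ = 126.50°  ·
  (0,2): δ = 24.07°  ✓
  (0,3): δ = 33.84°  ✓
  (0,4): δ = 88.88°  ·
  (1,2): δ = 77.57°  ·
  (1,3): δ = 19.65°  ✓
  (1,4): δ = 35.39°  ✓
  (2,3): δ = 122.08°  ·
  (2,4): δ = 67.04°  ·
  (3,4): δ = 124.96°  ·
antipodal pairs: 4

count = 4; pairs: (0,2), (0,3), (1,3), (1,4)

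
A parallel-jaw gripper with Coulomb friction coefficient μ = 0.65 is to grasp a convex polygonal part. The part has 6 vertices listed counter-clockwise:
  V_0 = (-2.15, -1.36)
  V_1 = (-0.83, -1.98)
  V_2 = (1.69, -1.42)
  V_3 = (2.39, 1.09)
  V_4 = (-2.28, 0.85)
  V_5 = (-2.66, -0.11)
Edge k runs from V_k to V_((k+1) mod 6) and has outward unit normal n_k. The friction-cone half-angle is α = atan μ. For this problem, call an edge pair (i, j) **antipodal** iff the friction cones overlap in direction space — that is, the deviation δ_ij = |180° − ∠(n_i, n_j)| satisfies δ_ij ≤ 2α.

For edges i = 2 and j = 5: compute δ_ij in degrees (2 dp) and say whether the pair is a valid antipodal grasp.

α = atan 0.65 = 33.02°;  2α = 66.05°
edge 2: e_2 = (+0.70, +2.51);  n_2 = (+0.9632, -0.2686)
edge 5: e_5 = (+0.51, -1.25);  n_5 = (-0.9259, -0.3778)
∠(n_2, n_5) = 142.22°
δ = |180° − 142.22°| = 37.78°
37.78° ≤ 2α = 66.05°  →  valid

δ = 37.78°, valid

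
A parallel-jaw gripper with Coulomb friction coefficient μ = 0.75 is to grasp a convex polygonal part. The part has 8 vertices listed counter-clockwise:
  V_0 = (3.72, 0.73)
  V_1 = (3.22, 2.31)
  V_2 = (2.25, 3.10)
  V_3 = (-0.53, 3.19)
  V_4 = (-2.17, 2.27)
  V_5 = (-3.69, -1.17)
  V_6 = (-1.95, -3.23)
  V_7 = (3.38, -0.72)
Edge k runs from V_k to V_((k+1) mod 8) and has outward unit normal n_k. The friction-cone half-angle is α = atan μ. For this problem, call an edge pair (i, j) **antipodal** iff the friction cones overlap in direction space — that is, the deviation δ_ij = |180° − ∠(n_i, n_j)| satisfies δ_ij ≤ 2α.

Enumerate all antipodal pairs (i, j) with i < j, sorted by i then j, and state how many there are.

α = atan 0.75 = 36.87°;  2α = 73.74°
n_0 = (+0.9534, +0.3017)
n_1 = (+0.6315, +0.7754)
n_2 = (+0.0324, +0.9995)
n_3 = (-0.4893, +0.8721)
n_4 = (-0.9147, +0.4042)
n_5 = (-0.7639, -0.6453)
n_6 = (+0.4260, -0.9047)
n_7 = (+0.9736, -0.2283)
  (0,1): δ = 146.72°  ·
  (0,2): δ = 109.41°  ·
  (0,3): δ = 78.27°  ·
  (0,4): δ = 41.40°  ✓
  (0,5): δ = 22.63°  ✓
  (0,6): δ = 97.66°  ·
  (0,7): δ = 149.24°  ·
  (1,2): δ = 142.69°  ·
  (1,3): δ = 111.55°  ·
  (1,4): δ = 74.68°  ·
  (1,5): δ = 10.65°  ✓
  (1,6): δ = 64.38°  ✓
  (1,7): δ = 115.96°  ·
  (2,3): δ = 148.85°  ·
  (2,4): δ = 111.98°  ·
  (2,5): δ = 47.96°  ✓
  (2,6): δ = 27.07°  ✓
  (2,7): δ = 78.66°  ·
  (3,4): δ = 143.13°  ·
  (3,5): δ = 79.10°  ·
  (3,6): δ = 4.07°  ✓
  (3,7): δ = 47.51°  ✓
  (4,5): δ = 115.97°  ·
  (4,6): δ = 40.94°  ✓
  (4,7): δ = 10.64°  ✓
  (5,6): δ = 104.97°  ·
  (5,7): δ = 53.38°  ✓
  (6,7): δ = 128.41°  ·
antipodal pairs: 11

count = 11; pairs: (0,4), (0,5), (1,5), (1,6), (2,5), (2,6), (3,6), (3,7), (4,6), (4,7), (5,7)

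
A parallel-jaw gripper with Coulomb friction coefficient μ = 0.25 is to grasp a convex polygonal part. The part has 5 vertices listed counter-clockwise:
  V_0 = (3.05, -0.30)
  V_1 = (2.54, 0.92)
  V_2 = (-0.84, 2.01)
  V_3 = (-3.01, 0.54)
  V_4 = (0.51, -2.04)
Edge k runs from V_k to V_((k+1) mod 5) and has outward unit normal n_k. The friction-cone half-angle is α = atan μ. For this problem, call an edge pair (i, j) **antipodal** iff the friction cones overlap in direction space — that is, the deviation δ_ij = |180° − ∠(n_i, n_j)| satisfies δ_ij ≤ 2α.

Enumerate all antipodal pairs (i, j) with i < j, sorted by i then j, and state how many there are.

α = atan 0.25 = 14.04°;  2α = 28.07°
n_0 = (+0.9226, +0.3857)
n_1 = (+0.3069, +0.9517)
n_2 = (-0.5608, +0.8279)
n_3 = (-0.5912, -0.8066)
n_4 = (+0.5651, -0.8250)
  (0,1): δ = 130.56°  ·
  (0,2): δ = 78.57°  ·
  (0,3): δ = 31.07°  ·
  (0,4): δ = 101.73°  ·
  (1,2): δ = 128.01°  ·
  (1,3): δ = 18.37°  ✓
  (1,4): δ = 52.29°  ·
  (2,3): δ = 70.35°  ·
  (2,4): δ = 0.30°  ✓
  (3,4): δ = 109.35°  ·
antipodal pairs: 2

count = 2; pairs: (1,3), (2,4)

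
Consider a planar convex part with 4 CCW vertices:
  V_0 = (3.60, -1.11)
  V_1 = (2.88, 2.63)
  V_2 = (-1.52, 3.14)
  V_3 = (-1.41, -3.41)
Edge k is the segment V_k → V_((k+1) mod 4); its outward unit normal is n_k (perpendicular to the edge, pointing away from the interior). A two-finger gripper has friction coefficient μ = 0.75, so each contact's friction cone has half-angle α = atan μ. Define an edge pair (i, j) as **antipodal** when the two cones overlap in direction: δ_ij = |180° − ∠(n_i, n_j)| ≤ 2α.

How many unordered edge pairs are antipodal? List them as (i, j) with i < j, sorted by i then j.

α = atan 0.75 = 36.87°;  2α = 73.74°
n_0 = (+0.9820, +0.1890)
n_1 = (+0.1151, +0.9933)
n_2 = (-0.9999, -0.0168)
n_3 = (+0.4172, -0.9088)
  (0,1): δ = 107.51°  ·
  (0,2): δ = 9.93°  ✓
  (0,3): δ = 103.76°  ·
  (1,2): δ = 82.43°  ·
  (1,3): δ = 31.27°  ✓
  (2,3): δ = 66.30°  ✓
antipodal pairs: 3

count = 3; pairs: (0,2), (1,3), (2,3)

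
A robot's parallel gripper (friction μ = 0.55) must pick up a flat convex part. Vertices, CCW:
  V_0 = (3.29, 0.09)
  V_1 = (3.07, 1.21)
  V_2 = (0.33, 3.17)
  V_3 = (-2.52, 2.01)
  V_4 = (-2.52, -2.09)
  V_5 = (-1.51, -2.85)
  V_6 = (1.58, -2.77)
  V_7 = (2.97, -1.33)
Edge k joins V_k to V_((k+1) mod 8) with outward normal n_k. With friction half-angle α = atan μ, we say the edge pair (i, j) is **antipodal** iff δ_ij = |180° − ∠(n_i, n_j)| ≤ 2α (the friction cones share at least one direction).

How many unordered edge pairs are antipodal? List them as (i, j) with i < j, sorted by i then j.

α = atan 0.55 = 28.81°;  2α = 57.62°
n_0 = (+0.9812, +0.1927)
n_1 = (+0.5818, +0.8133)
n_2 = (-0.3770, +0.9262)
n_3 = (-1.0000, -0.0000)
n_4 = (-0.6013, -0.7990)
n_5 = (+0.0259, -0.9997)
n_6 = (+0.7195, -0.6945)
n_7 = (+0.9755, -0.2198)
  (0,1): δ = 136.69°  ·
  (0,2): δ = 78.97°  ·
  (0,3): δ = 11.11°  ✓
  (0,4): δ = 41.93°  ✓
  (0,5): δ = 80.37°  ·
  (0,6): δ = 124.90°  ·
  (0,7): δ = 156.19°  ·
  (1,2): δ = 122.28°  ·
  (1,3): δ = 54.42°  ✓
  (1,4): δ = 1.38°  ✓
  (1,5): δ = 37.06°  ✓
  (1,6): δ = 81.59°  ·
  (1,7): δ = 112.88°  ·
  (2,3): δ = 112.15°  ·
  (2,4): δ = 59.11°  ·
  (2,5): δ = 20.66°  ✓
  (2,6): δ = 23.87°  ✓
  (2,7): δ = 55.15°  ✓
  (3,4): δ = 126.96°  ·
  (3,5): δ = 88.52°  ·
  (3,6): δ = 43.99°  ✓
  (3,7): δ = 12.70°  ✓
  (4,5): δ = 141.56°  ·
  (4,6): δ = 97.03°  ·
  (4,7): δ = 65.74°  ·
  (5,6): δ = 135.47°  ·
  (5,7): δ = 104.18°  ·
  (6,7): δ = 148.71°  ·
antipodal pairs: 10

count = 10; pairs: (0,3), (0,4), (1,3), (1,4), (1,5), (2,5), (2,6), (2,7), (3,6), (3,7)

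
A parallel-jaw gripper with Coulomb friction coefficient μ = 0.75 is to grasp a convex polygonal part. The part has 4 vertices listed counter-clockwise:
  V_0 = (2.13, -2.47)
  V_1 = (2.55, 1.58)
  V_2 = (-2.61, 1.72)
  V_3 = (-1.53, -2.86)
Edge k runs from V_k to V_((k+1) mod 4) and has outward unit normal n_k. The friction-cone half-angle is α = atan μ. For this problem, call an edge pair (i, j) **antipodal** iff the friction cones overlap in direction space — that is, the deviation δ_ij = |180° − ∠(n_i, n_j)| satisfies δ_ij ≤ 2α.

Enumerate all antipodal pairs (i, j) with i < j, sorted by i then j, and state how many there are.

count = 2; pairs: (0,2), (1,3)

α = atan 0.75 = 36.87°;  2α = 73.74°
n_0 = (+0.9947, -0.1032)
n_1 = (+0.0271, +0.9996)
n_2 = (-0.9733, -0.2295)
n_3 = (+0.1060, -0.9944)
  (0,1): δ = 85.63°  ·
  (0,2): δ = 19.19°  ✓
  (0,3): δ = 102.00°  ·
  (1,2): δ = 75.18°  ·
  (1,3): δ = 7.64°  ✓
  (2,3): δ = 97.19°  ·
antipodal pairs: 2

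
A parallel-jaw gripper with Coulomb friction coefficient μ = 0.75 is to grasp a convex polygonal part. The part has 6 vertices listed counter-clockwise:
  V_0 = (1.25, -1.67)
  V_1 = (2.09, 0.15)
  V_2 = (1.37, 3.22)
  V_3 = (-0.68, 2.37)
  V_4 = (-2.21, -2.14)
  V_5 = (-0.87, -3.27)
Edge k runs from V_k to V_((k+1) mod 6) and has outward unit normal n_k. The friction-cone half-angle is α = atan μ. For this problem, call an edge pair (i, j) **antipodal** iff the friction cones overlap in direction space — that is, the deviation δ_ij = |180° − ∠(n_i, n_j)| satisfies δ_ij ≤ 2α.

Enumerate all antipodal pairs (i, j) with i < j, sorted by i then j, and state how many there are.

α = atan 0.75 = 36.87°;  2α = 73.74°
n_0 = (+0.9080, -0.4191)
n_1 = (+0.9736, +0.2283)
n_2 = (-0.3830, +0.9237)
n_3 = (-0.9470, +0.3213)
n_4 = (-0.6447, -0.7645)
n_5 = (+0.6024, -0.7982)
  (0,1): δ = 142.03°  ·
  (0,2): δ = 42.70°  ✓
  (0,3): δ = 6.04°  ✓
  (0,4): δ = 74.63°  ·
  (0,5): δ = 151.82°  ·
  (1,2): δ = 80.68°  ·
  (1,3): δ = 31.94°  ✓
  (1,4): δ = 36.66°  ✓
  (1,5): δ = 113.84°  ·
  (2,3): δ = 131.26°  ·
  (2,4): δ = 62.66°  ✓
  (2,5): δ = 14.52°  ✓
  (3,4): δ = 111.40°  ·
  (3,5): δ = 34.22°  ✓
  (4,5): δ = 102.82°  ·
antipodal pairs: 7

count = 7; pairs: (0,2), (0,3), (1,3), (1,4), (2,4), (2,5), (3,5)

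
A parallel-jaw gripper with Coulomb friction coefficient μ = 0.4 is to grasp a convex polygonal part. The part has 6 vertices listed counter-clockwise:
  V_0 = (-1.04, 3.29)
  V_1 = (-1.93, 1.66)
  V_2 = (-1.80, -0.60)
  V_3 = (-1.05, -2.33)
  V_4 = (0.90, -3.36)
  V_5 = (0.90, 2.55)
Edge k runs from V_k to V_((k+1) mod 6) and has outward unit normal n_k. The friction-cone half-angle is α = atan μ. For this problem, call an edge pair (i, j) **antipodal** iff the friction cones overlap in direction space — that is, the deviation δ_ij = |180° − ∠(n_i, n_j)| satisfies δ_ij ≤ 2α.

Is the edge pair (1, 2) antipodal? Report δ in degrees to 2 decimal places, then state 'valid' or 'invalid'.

δ = 159.85°, invalid

α = atan 0.4 = 21.80°;  2α = 43.60°
edge 1: e_1 = (+0.13, -2.26);  n_1 = (-0.9983, -0.0574)
edge 2: e_2 = (+0.75, -1.73);  n_2 = (-0.9175, -0.3978)
∠(n_1, n_2) = 20.15°
δ = |180° − 20.15°| = 159.85°
159.85° > 2α = 43.60°  →  invalid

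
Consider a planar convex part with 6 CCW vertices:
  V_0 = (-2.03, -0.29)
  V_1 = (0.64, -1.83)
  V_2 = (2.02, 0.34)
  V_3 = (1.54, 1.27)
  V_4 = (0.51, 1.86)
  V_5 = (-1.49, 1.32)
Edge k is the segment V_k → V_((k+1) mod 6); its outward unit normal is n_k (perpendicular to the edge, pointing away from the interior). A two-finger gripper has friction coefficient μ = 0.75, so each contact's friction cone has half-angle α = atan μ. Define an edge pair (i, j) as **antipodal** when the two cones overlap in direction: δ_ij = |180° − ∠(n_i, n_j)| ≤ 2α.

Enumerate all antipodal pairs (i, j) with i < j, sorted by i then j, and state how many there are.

count = 6; pairs: (0,2), (0,3), (0,4), (1,4), (1,5), (2,5)

α = atan 0.75 = 36.87°;  2α = 73.74°
n_0 = (-0.4996, -0.8662)
n_1 = (+0.8438, -0.5366)
n_2 = (+0.8886, +0.4586)
n_3 = (+0.4970, +0.8677)
n_4 = (-0.2607, +0.9654)
n_5 = (-0.9481, +0.3180)
  (0,1): δ = 92.48°  ·
  (0,2): δ = 32.72°  ✓
  (0,3): δ = 0.17°  ✓
  (0,4): δ = 45.09°  ✓
  (0,5): δ = 101.43°  ·
  (1,2): δ = 120.25°  ·
  (1,3): δ = 87.35°  ·
  (1,4): δ = 42.44°  ✓
  (1,5): δ = 13.91°  ✓
  (2,3): δ = 147.10°  ·
  (2,4): δ = 102.19°  ·
  (2,5): δ = 45.84°  ✓
  (3,4): δ = 135.09°  ·
  (3,5): δ = 78.74°  ·
  (4,5): δ = 123.65°  ·
antipodal pairs: 6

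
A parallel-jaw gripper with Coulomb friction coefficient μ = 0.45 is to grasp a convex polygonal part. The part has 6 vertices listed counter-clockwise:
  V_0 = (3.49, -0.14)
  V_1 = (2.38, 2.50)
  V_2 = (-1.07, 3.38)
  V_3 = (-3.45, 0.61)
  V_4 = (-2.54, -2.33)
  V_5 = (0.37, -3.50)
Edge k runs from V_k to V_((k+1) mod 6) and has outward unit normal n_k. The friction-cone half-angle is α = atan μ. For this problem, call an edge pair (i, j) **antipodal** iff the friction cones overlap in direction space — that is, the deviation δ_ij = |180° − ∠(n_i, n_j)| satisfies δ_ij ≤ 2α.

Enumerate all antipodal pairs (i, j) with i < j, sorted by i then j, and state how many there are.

count = 4; pairs: (0,3), (0,4), (1,4), (2,5)

α = atan 0.45 = 24.23°;  2α = 48.46°
n_0 = (+0.9218, +0.3876)
n_1 = (+0.2472, +0.9690)
n_2 = (-0.7585, +0.6517)
n_3 = (-0.9553, -0.2957)
n_4 = (-0.3730, -0.9278)
n_5 = (+0.7328, -0.6805)
  (0,1): δ = 127.11°  ·
  (0,2): δ = 63.47°  ·
  (0,3): δ = 5.61°  ✓
  (0,4): δ = 45.29°  ✓
  (0,5): δ = 114.32°  ·
  (1,2): δ = 116.36°  ·
  (1,3): δ = 58.49°  ·
  (1,4): δ = 7.59°  ✓
  (1,5): δ = 61.43°  ·
  (2,3): δ = 122.13°  ·
  (2,4): δ = 71.23°  ·
  (2,5): δ = 2.21°  ✓
  (3,4): δ = 129.10°  ·
  (3,5): δ = 60.08°  ·
  (4,5): δ = 110.98°  ·
antipodal pairs: 4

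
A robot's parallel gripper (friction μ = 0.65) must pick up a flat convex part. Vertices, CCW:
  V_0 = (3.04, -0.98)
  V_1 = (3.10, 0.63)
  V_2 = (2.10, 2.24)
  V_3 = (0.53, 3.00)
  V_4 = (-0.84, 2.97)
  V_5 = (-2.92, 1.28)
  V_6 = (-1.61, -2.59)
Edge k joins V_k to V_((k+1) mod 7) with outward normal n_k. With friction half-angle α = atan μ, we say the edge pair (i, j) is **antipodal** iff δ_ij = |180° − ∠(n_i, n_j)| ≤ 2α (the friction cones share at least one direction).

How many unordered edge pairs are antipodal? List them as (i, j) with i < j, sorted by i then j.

α = atan 0.65 = 33.02°;  2α = 66.05°
n_0 = (+0.9993, -0.0372)
n_1 = (+0.8495, +0.5276)
n_2 = (+0.4357, +0.9001)
n_3 = (-0.0219, +0.9998)
n_4 = (-0.6306, +0.7761)
n_5 = (-0.9472, -0.3206)
n_6 = (+0.3272, -0.9450)
  (0,1): δ = 146.02°  ·
  (0,2): δ = 113.70°  ·
  (0,3): δ = 86.61°  ·
  (0,4): δ = 48.77°  ✓
  (0,5): δ = 20.84°  ✓
  (0,6): δ = 111.23°  ·
  (1,2): δ = 147.68°  ·
  (1,3): δ = 120.59°  ·
  (1,4): δ = 82.75°  ·
  (1,5): δ = 13.14°  ✓
  (1,6): δ = 77.25°  ·
  (2,3): δ = 152.92°  ·
  (2,4): δ = 115.08°  ·
  (2,5): δ = 45.47°  ✓
  (2,6): δ = 44.93°  ✓
  (3,4): δ = 142.16°  ·
  (3,5): δ = 72.55°  ·
  (3,6): δ = 17.84°  ✓
  (4,5): δ = 110.39°  ·
  (4,6): δ = 20.00°  ✓
  (5,6): δ = 89.60°  ·
antipodal pairs: 7

count = 7; pairs: (0,4), (0,5), (1,5), (2,5), (2,6), (3,6), (4,6)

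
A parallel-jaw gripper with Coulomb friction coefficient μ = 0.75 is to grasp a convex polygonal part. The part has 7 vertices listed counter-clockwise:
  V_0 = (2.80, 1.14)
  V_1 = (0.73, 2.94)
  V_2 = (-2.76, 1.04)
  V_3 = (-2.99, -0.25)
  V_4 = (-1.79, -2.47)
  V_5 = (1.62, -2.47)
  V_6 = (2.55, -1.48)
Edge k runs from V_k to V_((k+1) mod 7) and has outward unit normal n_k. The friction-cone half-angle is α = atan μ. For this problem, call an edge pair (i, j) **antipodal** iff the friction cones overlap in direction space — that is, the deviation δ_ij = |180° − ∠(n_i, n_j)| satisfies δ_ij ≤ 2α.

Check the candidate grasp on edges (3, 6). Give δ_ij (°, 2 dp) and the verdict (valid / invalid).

δ = 33.84°, valid

α = atan 0.75 = 36.87°;  2α = 73.74°
edge 3: e_3 = (+1.20, -2.22);  n_3 = (-0.8797, -0.4755)
edge 6: e_6 = (+0.25, +2.62);  n_6 = (+0.9955, -0.0950)
∠(n_3, n_6) = 146.16°
δ = |180° − 146.16°| = 33.84°
33.84° ≤ 2α = 73.74°  →  valid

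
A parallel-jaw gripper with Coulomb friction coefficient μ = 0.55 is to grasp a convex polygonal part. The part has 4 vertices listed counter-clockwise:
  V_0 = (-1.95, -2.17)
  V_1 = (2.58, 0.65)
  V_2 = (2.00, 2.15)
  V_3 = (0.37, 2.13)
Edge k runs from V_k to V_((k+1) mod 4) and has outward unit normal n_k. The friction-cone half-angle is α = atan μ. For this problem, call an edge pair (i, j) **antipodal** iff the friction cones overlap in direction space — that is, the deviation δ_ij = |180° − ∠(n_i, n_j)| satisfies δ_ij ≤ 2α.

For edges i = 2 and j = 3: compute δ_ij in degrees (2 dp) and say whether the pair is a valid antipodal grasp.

δ = 119.05°, invalid

α = atan 0.55 = 28.81°;  2α = 57.62°
edge 2: e_2 = (-1.63, -0.02);  n_2 = (-0.0123, +0.9999)
edge 3: e_3 = (-2.32, -4.30);  n_3 = (-0.8801, +0.4748)
∠(n_2, n_3) = 60.95°
δ = |180° − 60.95°| = 119.05°
119.05° > 2α = 57.62°  →  invalid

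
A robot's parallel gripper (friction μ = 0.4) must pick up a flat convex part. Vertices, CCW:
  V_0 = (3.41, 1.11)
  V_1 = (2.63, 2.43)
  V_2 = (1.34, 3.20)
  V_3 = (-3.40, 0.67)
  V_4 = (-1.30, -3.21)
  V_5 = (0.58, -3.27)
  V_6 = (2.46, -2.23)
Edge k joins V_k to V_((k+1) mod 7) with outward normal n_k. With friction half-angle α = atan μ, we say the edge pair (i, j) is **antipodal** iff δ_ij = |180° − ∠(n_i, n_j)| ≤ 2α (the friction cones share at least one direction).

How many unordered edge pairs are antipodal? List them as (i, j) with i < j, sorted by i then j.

α = atan 0.4 = 21.80°;  2α = 43.60°
n_0 = (+0.8609, +0.5087)
n_1 = (+0.5125, +0.8587)
n_2 = (-0.4709, +0.8822)
n_3 = (-0.8795, -0.4760)
n_4 = (-0.0319, -0.9995)
n_5 = (+0.4841, -0.8750)
n_6 = (+0.9618, -0.2736)
  (0,1): δ = 151.41°  ·
  (0,2): δ = 92.49°  ·
  (0,3): δ = 2.16°  ✓
  (0,4): δ = 57.59°  ·
  (0,5): δ = 88.37°  ·
  (0,6): δ = 133.54°  ·
  (1,2): δ = 121.08°  ·
  (1,3): δ = 30.74°  ✓
  (1,4): δ = 29.00°  ✓
  (1,5): δ = 59.78°  ·
  (1,6): δ = 104.96°  ·
  (2,3): δ = 89.67°  ·
  (2,4): δ = 29.92°  ✓
  (2,5): δ = 0.86°  ✓
  (2,6): δ = 46.03°  ·
  (3,4): δ = 120.25°  ·
  (3,5): δ = 89.47°  ·
  (3,6): δ = 44.30°  ·
  (4,5): δ = 149.22°  ·
  (4,6): δ = 104.05°  ·
  (5,6): δ = 134.83°  ·
antipodal pairs: 5

count = 5; pairs: (0,3), (1,3), (1,4), (2,4), (2,5)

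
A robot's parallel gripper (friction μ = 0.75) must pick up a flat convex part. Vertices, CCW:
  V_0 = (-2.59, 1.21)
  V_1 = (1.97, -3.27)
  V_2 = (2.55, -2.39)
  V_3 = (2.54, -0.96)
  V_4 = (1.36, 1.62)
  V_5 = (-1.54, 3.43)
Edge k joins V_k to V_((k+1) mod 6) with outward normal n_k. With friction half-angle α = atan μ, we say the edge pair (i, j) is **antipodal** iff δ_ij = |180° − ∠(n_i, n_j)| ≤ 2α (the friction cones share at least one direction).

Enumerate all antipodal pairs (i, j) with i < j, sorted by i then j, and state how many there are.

count = 6; pairs: (0,2), (0,3), (0,4), (1,5), (2,5), (3,5)

α = atan 0.75 = 36.87°;  2α = 73.74°
n_0 = (-0.7008, -0.7133)
n_1 = (+0.8350, -0.5503)
n_2 = (+1.0000, +0.0070)
n_3 = (+0.9094, +0.4159)
n_4 = (+0.5295, +0.8483)
n_5 = (-0.9040, +0.4276)
  (0,1): δ = 78.90°  ·
  (0,2): δ = 45.11°  ✓
  (0,3): δ = 20.93°  ✓
  (0,4): δ = 12.52°  ✓
  (0,5): δ = 109.18°  ·
  (1,2): δ = 146.21°  ·
  (1,3): δ = 122.03°  ·
  (1,4): δ = 88.58°  ·
  (1,5): δ = 8.08°  ✓
  (2,3): δ = 155.82°  ·
  (2,4): δ = 122.37°  ·
  (2,5): δ = 25.71°  ✓
  (3,4): δ = 146.55°  ·
  (3,5): δ = 49.89°  ✓
  (4,5): δ = 83.34°  ·
antipodal pairs: 6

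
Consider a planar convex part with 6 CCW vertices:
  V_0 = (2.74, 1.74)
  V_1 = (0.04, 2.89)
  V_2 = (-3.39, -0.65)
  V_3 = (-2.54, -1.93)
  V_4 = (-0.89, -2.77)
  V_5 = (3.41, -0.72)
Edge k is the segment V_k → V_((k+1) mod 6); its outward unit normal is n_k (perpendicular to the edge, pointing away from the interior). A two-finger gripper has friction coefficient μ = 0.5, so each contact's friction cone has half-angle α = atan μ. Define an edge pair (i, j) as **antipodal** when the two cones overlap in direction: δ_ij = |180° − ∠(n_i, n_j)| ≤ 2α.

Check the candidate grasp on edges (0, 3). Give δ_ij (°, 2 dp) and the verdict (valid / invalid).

α = atan 0.5 = 26.57°;  2α = 53.13°
edge 0: e_0 = (-2.70, +1.15);  n_0 = (+0.3919, +0.9200)
edge 3: e_3 = (+1.65, -0.84);  n_3 = (-0.4537, -0.8912)
∠(n_0, n_3) = 176.09°
δ = |180° − 176.09°| = 3.91°
3.91° ≤ 2α = 53.13°  →  valid

δ = 3.91°, valid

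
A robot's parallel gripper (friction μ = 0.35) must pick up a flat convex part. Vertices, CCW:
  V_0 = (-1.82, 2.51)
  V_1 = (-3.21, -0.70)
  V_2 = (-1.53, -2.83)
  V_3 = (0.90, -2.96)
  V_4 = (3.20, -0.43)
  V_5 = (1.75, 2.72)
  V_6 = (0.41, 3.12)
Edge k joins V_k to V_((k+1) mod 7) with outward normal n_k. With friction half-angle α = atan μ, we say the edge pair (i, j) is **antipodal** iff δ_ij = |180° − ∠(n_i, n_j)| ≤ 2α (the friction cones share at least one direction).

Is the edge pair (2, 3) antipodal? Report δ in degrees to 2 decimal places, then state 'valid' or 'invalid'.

α = atan 0.35 = 19.29°;  2α = 38.58°
edge 2: e_2 = (+2.43, -0.13);  n_2 = (-0.0534, -0.9986)
edge 3: e_3 = (+2.30, +2.53);  n_3 = (+0.7399, -0.6727)
∠(n_2, n_3) = 50.79°
δ = |180° − 50.79°| = 129.21°
129.21° > 2α = 38.58°  →  invalid

δ = 129.21°, invalid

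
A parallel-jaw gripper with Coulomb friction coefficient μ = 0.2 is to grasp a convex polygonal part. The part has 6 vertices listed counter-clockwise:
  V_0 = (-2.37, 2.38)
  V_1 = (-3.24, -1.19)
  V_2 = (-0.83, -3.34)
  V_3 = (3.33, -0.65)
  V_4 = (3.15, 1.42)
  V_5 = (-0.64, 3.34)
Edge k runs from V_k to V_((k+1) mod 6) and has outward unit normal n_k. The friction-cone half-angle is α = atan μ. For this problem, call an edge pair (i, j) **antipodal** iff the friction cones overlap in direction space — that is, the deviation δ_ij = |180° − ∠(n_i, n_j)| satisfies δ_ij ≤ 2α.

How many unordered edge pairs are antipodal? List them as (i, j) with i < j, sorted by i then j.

count = 3; pairs: (0,3), (1,4), (2,5)

α = atan 0.2 = 11.31°;  2α = 22.62°
n_0 = (-0.9716, +0.2368)
n_1 = (-0.6657, -0.7462)
n_2 = (+0.5430, -0.8397)
n_3 = (+0.9962, +0.0866)
n_4 = (+0.4519, +0.8921)
n_5 = (-0.4852, +0.8744)
  (0,1): δ = 118.04°  ·
  (0,2): δ = 43.42°  ·
  (0,3): δ = 18.67°  ✓
  (0,4): δ = 76.83°  ·
  (0,5): δ = 132.72°  ·
  (1,2): δ = 105.38°  ·
  (1,3): δ = 43.29°  ·
  (1,4): δ = 14.87°  ✓
  (1,5): δ = 70.76°  ·
  (2,3): δ = 117.92°  ·
  (2,4): δ = 59.75°  ·
  (2,5): δ = 3.86°  ✓
  (3,4): δ = 121.84°  ·
  (3,5): δ = 65.94°  ·
  (4,5): δ = 124.11°  ·
antipodal pairs: 3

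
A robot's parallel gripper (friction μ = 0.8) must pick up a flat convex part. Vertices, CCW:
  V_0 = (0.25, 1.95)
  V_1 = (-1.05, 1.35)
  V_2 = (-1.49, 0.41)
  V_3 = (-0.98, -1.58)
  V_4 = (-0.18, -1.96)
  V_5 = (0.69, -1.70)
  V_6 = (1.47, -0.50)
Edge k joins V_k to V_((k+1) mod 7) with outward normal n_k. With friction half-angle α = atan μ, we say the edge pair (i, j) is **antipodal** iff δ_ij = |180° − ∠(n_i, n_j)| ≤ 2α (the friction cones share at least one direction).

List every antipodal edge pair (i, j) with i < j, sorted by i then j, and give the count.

α = atan 0.8 = 38.66°;  2α = 77.32°
n_0 = (-0.4191, +0.9080)
n_1 = (-0.9057, +0.4239)
n_2 = (-0.9687, -0.2483)
n_3 = (-0.4291, -0.9033)
n_4 = (+0.2863, -0.9581)
n_5 = (+0.8384, -0.5450)
n_6 = (+0.8952, +0.4458)
  (0,1): δ = 139.86°  ·
  (0,2): δ = 100.40°  ·
  (0,3): δ = 50.18°  ✓
  (0,4): δ = 8.14°  ✓
  (0,5): δ = 32.20°  ✓
  (0,6): δ = 91.70°  ·
  (1,2): δ = 140.54°  ·
  (1,3): δ = 90.32°  ·
  (1,4): δ = 48.28°  ✓
  (1,5): δ = 7.94°  ✓
  (1,6): δ = 51.56°  ✓
  (2,3): δ = 129.78°  ·
  (2,4): δ = 87.74°  ·
  (2,5): δ = 47.40°  ✓
  (2,6): δ = 12.10°  ✓
  (3,4): δ = 137.95°  ·
  (3,5): δ = 97.62°  ·
  (3,6): δ = 38.12°  ✓
  (4,5): δ = 139.66°  ·
  (4,6): δ = 80.17°  ·
  (5,6): δ = 120.50°  ·
antipodal pairs: 9

count = 9; pairs: (0,3), (0,4), (0,5), (1,4), (1,5), (1,6), (2,5), (2,6), (3,6)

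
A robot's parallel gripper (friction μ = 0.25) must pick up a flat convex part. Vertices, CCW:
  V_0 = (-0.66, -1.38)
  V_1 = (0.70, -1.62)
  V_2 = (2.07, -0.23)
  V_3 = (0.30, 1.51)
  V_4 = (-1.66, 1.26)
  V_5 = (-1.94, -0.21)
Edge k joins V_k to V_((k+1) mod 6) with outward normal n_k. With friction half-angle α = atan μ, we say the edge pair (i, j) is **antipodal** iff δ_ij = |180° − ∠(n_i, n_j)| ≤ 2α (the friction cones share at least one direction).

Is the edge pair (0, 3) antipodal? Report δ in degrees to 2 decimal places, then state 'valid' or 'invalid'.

α = atan 0.25 = 14.04°;  2α = 28.07°
edge 0: e_0 = (+1.36, -0.24);  n_0 = (-0.1738, -0.9848)
edge 3: e_3 = (-1.96, -0.25);  n_3 = (-0.1265, +0.9920)
∠(n_0, n_3) = 162.72°
δ = |180° − 162.72°| = 17.28°
17.28° ≤ 2α = 28.07°  →  valid

δ = 17.28°, valid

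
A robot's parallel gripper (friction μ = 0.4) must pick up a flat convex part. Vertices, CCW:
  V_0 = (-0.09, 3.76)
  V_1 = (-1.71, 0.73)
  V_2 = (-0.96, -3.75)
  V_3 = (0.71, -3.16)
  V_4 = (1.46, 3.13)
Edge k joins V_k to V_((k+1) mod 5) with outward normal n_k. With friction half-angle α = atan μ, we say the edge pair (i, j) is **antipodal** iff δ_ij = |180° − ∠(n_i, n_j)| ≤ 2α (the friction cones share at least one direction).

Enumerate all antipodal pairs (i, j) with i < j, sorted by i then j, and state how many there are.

count = 4; pairs: (0,2), (0,3), (1,3), (2,4)

α = atan 0.4 = 21.80°;  2α = 43.60°
n_0 = (-0.8819, +0.4715)
n_1 = (-0.9863, -0.1651)
n_2 = (+0.3331, -0.9429)
n_3 = (+0.9930, -0.1184)
n_4 = (+0.3765, +0.9264)
  (0,1): δ = 142.36°  ·
  (0,2): δ = 42.41°  ✓
  (0,3): δ = 21.33°  ✓
  (0,4): δ = 96.01°  ·
  (1,2): δ = 80.05°  ·
  (1,3): δ = 16.30°  ✓
  (1,4): δ = 58.38°  ·
  (2,3): δ = 116.26°  ·
  (2,4): δ = 41.58°  ✓
  (3,4): δ = 105.32°  ·
antipodal pairs: 4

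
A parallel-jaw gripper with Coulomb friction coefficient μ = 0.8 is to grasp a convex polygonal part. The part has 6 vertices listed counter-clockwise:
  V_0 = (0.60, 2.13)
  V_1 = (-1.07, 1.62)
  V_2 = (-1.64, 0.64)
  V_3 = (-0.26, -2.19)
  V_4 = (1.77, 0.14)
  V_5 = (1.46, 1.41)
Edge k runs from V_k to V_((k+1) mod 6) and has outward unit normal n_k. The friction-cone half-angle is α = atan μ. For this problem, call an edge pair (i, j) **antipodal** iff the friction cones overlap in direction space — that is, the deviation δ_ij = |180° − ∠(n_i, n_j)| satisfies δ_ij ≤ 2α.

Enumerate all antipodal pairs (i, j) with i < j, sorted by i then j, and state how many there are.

α = atan 0.8 = 38.66°;  2α = 77.32°
n_0 = (-0.2921, +0.9564)
n_1 = (-0.8644, +0.5028)
n_2 = (-0.8988, -0.4383)
n_3 = (+0.7540, -0.6569)
n_4 = (+0.9715, +0.2371)
n_5 = (+0.6419, +0.7668)
  (0,1): δ = 137.17°  ·
  (0,2): δ = 80.99°  ·
  (0,3): δ = 31.95°  ✓
  (0,4): δ = 86.74°  ·
  (0,5): δ = 123.08°  ·
  (1,2): δ = 123.82°  ·
  (1,3): δ = 10.88°  ✓
  (1,4): δ = 43.90°  ✓
  (1,5): δ = 80.25°  ·
  (2,3): δ = 67.06°  ✓
  (2,4): δ = 12.28°  ✓
  (2,5): δ = 24.07°  ✓
  (3,4): δ = 125.22°  ·
  (3,5): δ = 88.87°  ·
  (4,5): δ = 143.65°  ·
antipodal pairs: 6

count = 6; pairs: (0,3), (1,3), (1,4), (2,3), (2,4), (2,5)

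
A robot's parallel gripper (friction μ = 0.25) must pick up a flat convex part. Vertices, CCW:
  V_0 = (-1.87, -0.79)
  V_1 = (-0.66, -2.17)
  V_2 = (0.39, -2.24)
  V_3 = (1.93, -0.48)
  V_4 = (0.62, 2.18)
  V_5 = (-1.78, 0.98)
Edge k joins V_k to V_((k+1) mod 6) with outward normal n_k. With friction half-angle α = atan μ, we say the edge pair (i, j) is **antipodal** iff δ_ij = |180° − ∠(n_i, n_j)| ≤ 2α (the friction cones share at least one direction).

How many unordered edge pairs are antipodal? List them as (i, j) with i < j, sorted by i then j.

α = atan 0.25 = 14.04°;  2α = 28.07°
n_0 = (-0.7519, -0.6593)
n_1 = (-0.0665, -0.9978)
n_2 = (+0.7526, -0.6585)
n_3 = (+0.8971, +0.4418)
n_4 = (-0.4472, +0.8944)
n_5 = (-0.9987, +0.0508)
  (0,1): δ = 135.06°  ·
  (0,2): δ = 82.43°  ·
  (0,3): δ = 15.03°  ✓
  (0,4): δ = 75.32°  ·
  (0,5): δ = 135.84°  ·
  (1,2): δ = 127.37°  ·
  (1,3): δ = 59.97°  ·
  (1,4): δ = 30.38°  ·
  (1,5): δ = 90.90°  ·
  (2,3): δ = 112.59°  ·
  (2,4): δ = 22.25°  ✓
  (2,5): δ = 38.28°  ·
  (3,4): δ = 89.65°  ·
  (3,5): δ = 29.13°  ·
  (4,5): δ = 119.48°  ·
antipodal pairs: 2

count = 2; pairs: (0,3), (2,4)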